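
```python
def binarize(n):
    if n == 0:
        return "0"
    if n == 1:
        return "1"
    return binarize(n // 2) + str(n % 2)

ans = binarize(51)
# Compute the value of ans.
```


binarize(51)
= binarize(25) + "1"
= binarize(12) + "1" + "1"
= binarize(6) + "0" + "1" + "1"
= binarize(3) + "0" + "0" + "1" + "1"
= binarize(1) + "1" + "0" + "0" + "1" + "1"
= "1" + "1" + "0" + "0" + "1" + "1"
= "110011"


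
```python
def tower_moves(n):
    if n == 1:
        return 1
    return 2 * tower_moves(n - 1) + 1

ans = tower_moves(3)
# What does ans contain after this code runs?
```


tower_moves(3)
= 2 * tower_moves(2) + 1
= 2 * (2 * tower_moves(1) + 1) + 1
Now compute bottom-up:
tower_moves(1) = 1
tower_moves(2) = 2 * 1 + 1 = 3
tower_moves(3) = 2 * 3 + 1 = 7
= 7


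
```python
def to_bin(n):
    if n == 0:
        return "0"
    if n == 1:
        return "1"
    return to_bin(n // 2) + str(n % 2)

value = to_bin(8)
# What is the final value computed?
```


to_bin(8)
= to_bin(4) + "0"
= to_bin(2) + "0" + "0"
= to_bin(1) + "0" + "0" + "0"
= "1" + "0" + "0" + "0"
= "1000"


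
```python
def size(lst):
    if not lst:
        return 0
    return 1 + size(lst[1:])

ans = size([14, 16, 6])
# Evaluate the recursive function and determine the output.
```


size([14, 16, 6])
= 1 + size([16, 6])
= 1 + 1 + size([6])
= 1 + 1 + 1 + size([])
= 1 + 1 + 1 + 0
= 3


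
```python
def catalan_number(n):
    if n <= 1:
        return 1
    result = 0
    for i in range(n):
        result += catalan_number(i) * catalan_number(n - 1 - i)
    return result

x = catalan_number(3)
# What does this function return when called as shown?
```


catalan_number(3)
= sum of catalan_number(i) * catalan_number(3-1-i) for i in 0..2
First compute sub-values bottom-up:
  catalan_number(0) = 1, catalan_number(1) = 1
  catalan_number(2) = 1*1 + 1*1 = 2
Now catalan_number(3):
  catalan_number(0)*catalan_number(2) = 1*2 = 2
  catalan_number(1)*catalan_number(1) = 1*1 = 1
  catalan_number(2)*catalan_number(0) = 2*1 = 2
= 2 + 1 + 2
= 5


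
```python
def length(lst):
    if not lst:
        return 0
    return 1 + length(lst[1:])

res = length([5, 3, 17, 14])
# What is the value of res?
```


length([5, 3, 17, 14])
= 1 + length([3, 17, 14])
= 1 + 1 + length([17, 14])
= 1 + 1 + 1 + length([14])
= 1 + 1 + 1 + 1 + length([])
= 1 + 1 + 1 + 1 + 0
= 4


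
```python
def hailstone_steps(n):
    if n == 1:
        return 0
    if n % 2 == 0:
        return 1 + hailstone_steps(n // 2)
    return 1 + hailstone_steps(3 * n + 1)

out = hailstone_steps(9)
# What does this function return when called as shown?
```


hailstone_steps(9)
9 is odd -> 3*9+1 = 28 -> hailstone_steps(28)
28 is even -> hailstone_steps(14)
14 is even -> hailstone_steps(7)
7 is odd -> 3*7+1 = 22 -> hailstone_steps(22)
22 is even -> hailstone_steps(11)
11 is odd -> 3*11+1 = 34 -> hailstone_steps(34)
34 is even -> hailstone_steps(17)
17 is odd -> 3*17+1 = 52 -> hailstone_steps(52)
52 is even -> hailstone_steps(26)
26 is even -> hailstone_steps(13)
13 is odd -> 3*13+1 = 40 -> hailstone_steps(40)
40 is even -> hailstone_steps(20)
20 is even -> hailstone_steps(10)
10 is even -> hailstone_steps(5)
5 is odd -> 3*5+1 = 16 -> hailstone_steps(16)
16 is even -> hailstone_steps(8)
8 is even -> hailstone_steps(4)
4 is even -> hailstone_steps(2)
2 is even -> hailstone_steps(1)
Reached 1 after 19 steps
= 19


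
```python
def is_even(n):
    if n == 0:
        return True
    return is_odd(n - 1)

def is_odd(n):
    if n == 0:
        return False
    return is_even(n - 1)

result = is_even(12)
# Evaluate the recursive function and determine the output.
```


is_even(12)
= is_odd(11)
= is_even(10)
= is_odd(9)
= is_even(8)
= is_odd(7)
= is_even(6)
= is_odd(5)
= is_even(4)
= is_odd(3)
= is_even(2)
= is_odd(1)
= is_even(0)
n == 0: return True
= True


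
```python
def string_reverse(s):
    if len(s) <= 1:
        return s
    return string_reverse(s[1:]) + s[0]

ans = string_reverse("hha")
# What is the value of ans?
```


string_reverse("hha")
= string_reverse("ha") + "h"
= string_reverse("a") + "h" + "h"
= "a" + "h" + "h"
= "ahh"


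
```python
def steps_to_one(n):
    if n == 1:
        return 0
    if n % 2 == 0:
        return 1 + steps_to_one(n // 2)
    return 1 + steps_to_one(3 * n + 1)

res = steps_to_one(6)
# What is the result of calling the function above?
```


steps_to_one(6)
6 is even -> steps_to_one(3)
3 is odd -> 3*3+1 = 10 -> steps_to_one(10)
10 is even -> steps_to_one(5)
5 is odd -> 3*5+1 = 16 -> steps_to_one(16)
16 is even -> steps_to_one(8)
8 is even -> steps_to_one(4)
4 is even -> steps_to_one(2)
2 is even -> steps_to_one(1)
Reached 1 after 8 steps
= 8


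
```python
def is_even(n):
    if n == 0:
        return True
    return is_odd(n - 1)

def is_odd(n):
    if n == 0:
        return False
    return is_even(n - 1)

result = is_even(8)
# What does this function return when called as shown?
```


is_even(8)
= is_odd(7)
= is_even(6)
= is_odd(5)
= is_even(4)
= is_odd(3)
= is_even(2)
= is_odd(1)
= is_even(0)
n == 0: return True
= True


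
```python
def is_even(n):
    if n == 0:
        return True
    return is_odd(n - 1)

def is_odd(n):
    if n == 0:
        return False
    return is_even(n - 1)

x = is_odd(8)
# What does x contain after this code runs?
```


is_odd(8)
= is_even(7)
= is_odd(6)
= is_even(5)
= is_odd(4)
= is_even(3)
= is_odd(2)
= is_even(1)
= is_odd(0)
n == 0: return False
= False


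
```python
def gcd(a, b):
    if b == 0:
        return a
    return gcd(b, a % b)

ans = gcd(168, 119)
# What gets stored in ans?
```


gcd(168, 119)
= gcd(119, 168 % 119) = gcd(119, 49)
= gcd(49, 119 % 49) = gcd(49, 21)
= gcd(21, 49 % 21) = gcd(21, 7)
= gcd(7, 21 % 7) = gcd(7, 0)
b == 0, return a = 7


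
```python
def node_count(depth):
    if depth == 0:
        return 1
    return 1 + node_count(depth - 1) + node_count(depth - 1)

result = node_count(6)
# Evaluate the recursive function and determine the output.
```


node_count(6)
= 1 + node_count(5) + node_count(5)
= 1 + 2 * node_count(5)
node_count(k) = 2^(k+1) - 1
node_count(0) = 1
node_count(1) = 3
node_count(2) = 7
node_count(3) = 15
node_count(4) = 31
node_count(6) = 2^7 - 1 = 127


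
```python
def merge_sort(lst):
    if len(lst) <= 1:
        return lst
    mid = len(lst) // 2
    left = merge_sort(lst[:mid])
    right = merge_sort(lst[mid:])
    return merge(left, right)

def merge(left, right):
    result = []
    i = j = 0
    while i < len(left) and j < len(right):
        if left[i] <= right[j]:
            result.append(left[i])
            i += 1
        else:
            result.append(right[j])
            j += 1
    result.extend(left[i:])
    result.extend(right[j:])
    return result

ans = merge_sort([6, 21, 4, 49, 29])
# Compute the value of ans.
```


merge_sort([6, 21, 4, 49, 29])
Split into [6, 21] and [4, 49, 29]
Left sorted: [6, 21]
Right sorted: [4, 29, 49]
Merge [6, 21] and [4, 29, 49]
= [4, 6, 21, 29, 49]


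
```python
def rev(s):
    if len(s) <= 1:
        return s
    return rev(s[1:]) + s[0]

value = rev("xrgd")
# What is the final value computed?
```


rev("xrgd")
= rev("rgd") + "x"
= rev("gd") + "r" + "x"
= rev("d") + "g" + "r" + "x"
= "d" + "g" + "r" + "x"
= "dgrx"


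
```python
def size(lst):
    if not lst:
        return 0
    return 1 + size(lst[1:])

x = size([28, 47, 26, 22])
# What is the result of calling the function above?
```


size([28, 47, 26, 22])
= 1 + size([47, 26, 22])
= 1 + 1 + size([26, 22])
= 1 + 1 + 1 + size([22])
= 1 + 1 + 1 + 1 + size([])
= 1 + 1 + 1 + 1 + 0
= 4


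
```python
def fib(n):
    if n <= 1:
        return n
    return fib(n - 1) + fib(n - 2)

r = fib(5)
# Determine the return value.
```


fib(5)
= fib(4) + fib(3)
= (fib(3) + fib(2)) + fib(3)
Computing bottom-up: fib(0)=0, fib(1)=1, fib(2)=1, fib(3)=2, fib(4)=3, fib(5)=5
= 5


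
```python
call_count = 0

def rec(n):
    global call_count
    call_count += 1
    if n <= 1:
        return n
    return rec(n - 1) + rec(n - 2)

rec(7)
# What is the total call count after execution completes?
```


rec(7) calls rec(6) and rec(5); each non-base call branches into two more.
Let C(k) = total number of calls made by rec(k), including the call to rec(k) itself.
Base cases: C(0) = 1, C(1) = 1
Recurrence: C(k) = 1 + C(k-1) + C(k-2)
  C(2) = 1 + C(1) + C(0) = 1 + 1 + 1 = 3
  C(3) = 1 + C(2) + C(1) = 1 + 3 + 1 = 5
  C(4) = 1 + C(3) + C(2) = 1 + 5 + 3 = 9
  C(5) = 1 + C(4) + C(3) = 1 + 9 + 5 = 15
  C(6) = 1 + C(5) + C(4) = 1 + 15 + 9 = 25
  C(7) = 1 + C(6) + C(5) = 1 + 25 + 15 = 41
Total calls = C(7) = 41


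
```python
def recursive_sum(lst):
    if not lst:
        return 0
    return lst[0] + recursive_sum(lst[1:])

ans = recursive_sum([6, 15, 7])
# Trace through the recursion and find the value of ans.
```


recursive_sum([6, 15, 7])
= 6 + recursive_sum([15, 7])
= 6 + 15 + recursive_sum([7])
= 6 + 15 + 7 + recursive_sum([])
= 6 + 15 + 7 + 0
= 28


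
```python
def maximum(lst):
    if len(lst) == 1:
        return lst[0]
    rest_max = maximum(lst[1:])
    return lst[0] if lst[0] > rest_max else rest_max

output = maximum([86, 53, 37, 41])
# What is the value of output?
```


maximum([86, 53, 37, 41])
= compare 86 with maximum([53, 37, 41])
= compare 53 with maximum([37, 41])
= compare 37 with maximum([41])
Base: maximum([41]) = 41
compare 37 with 41: max = 41
compare 53 with 41: max = 53
compare 86 with 53: max = 86
= 86


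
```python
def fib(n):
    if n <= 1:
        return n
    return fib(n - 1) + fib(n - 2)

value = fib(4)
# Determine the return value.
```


fib(4)
= fib(3) + fib(2)
= (fib(2) + fib(1)) + fib(2)
Computing bottom-up: fib(0)=0, fib(1)=1, fib(2)=1, fib(3)=2, fib(4)=3
= 3


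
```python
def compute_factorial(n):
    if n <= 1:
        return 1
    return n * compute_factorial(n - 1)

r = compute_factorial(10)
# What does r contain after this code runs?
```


compute_factorial(10)
= 10 * compute_factorial(9)
= 10 * 9 * compute_factorial(8)
= 10 * 9 * 8 * compute_factorial(7)
= 10 * 9 * 8 * 7 * compute_factorial(6)
= 10 * 9 * 8 * 7 * 6 * compute_factorial(5)
= 10 * 9 * 8 * 7 * 6 * 5 * compute_factorial(4)
= 10 * 9 * 8 * 7 * 6 * 5 * 4 * compute_factorial(3)
= 10 * 9 * 8 * 7 * 6 * 5 * 4 * 3 * compute_factorial(2)
= 10 * 9 * 8 * 7 * 6 * 5 * 4 * 3 * 2 * compute_factorial(1)
= 10 * 9 * 8 * 7 * 6 * 5 * 4 * 3 * 2 * 1
= 3628800


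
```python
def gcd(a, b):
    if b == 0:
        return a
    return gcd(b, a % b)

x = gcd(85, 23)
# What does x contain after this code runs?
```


gcd(85, 23)
= gcd(23, 85 % 23) = gcd(23, 16)
= gcd(16, 23 % 16) = gcd(16, 7)
= gcd(7, 16 % 7) = gcd(7, 2)
= gcd(2, 7 % 2) = gcd(2, 1)
= gcd(1, 2 % 1) = gcd(1, 0)
b == 0, return a = 1


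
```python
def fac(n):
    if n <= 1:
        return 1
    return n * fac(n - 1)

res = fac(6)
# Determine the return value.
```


fac(6)
= 6 * fac(5)
= 6 * 5 * fac(4)
= 6 * 5 * 4 * fac(3)
= 6 * 5 * 4 * 3 * fac(2)
= 6 * 5 * 4 * 3 * 2 * fac(1)
= 6 * 5 * 4 * 3 * 2 * 1
= 720


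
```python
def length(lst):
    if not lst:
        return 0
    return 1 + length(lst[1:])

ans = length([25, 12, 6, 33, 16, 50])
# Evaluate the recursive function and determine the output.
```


length([25, 12, 6, 33, 16, 50])
= 1 + length([12, 6, 33, 16, 50])
= 1 + 1 + length([6, 33, 16, 50])
= 1 + 1 + 1 + length([33, 16, 50])
= 1 + 1 + 1 + 1 + length([16, 50])
= 1 + 1 + 1 + 1 + 1 + length([50])
= 1 + 1 + 1 + 1 + 1 + 1 + length([])
= 1 + 1 + 1 + 1 + 1 + 1 + 0
= 6


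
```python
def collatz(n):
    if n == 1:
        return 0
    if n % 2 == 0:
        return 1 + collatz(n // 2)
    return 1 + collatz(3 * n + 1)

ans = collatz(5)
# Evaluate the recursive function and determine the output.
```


collatz(5)
5 is odd -> 3*5+1 = 16 -> collatz(16)
16 is even -> collatz(8)
8 is even -> collatz(4)
4 is even -> collatz(2)
2 is even -> collatz(1)
Reached 1 after 5 steps
= 5


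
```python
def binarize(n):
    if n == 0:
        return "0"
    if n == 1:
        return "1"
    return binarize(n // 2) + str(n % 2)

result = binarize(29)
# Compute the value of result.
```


binarize(29)
= binarize(14) + "1"
= binarize(7) + "0" + "1"
= binarize(3) + "1" + "0" + "1"
= binarize(1) + "1" + "1" + "0" + "1"
= "1" + "1" + "1" + "0" + "1"
= "11101"


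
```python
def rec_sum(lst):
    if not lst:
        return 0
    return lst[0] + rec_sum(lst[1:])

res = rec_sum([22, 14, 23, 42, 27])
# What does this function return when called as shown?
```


rec_sum([22, 14, 23, 42, 27])
= 22 + rec_sum([14, 23, 42, 27])
= 22 + 14 + rec_sum([23, 42, 27])
= 22 + 14 + 23 + rec_sum([42, 27])
= 22 + 14 + 23 + 42 + rec_sum([27])
= 22 + 14 + 23 + 42 + 27 + rec_sum([])
= 22 + 14 + 23 + 42 + 27 + 0
= 128


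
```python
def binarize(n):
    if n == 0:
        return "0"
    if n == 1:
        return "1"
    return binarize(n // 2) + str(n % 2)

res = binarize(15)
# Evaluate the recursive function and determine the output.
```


binarize(15)
= binarize(7) + "1"
= binarize(3) + "1" + "1"
= binarize(1) + "1" + "1" + "1"
= "1" + "1" + "1" + "1"
= "1111"


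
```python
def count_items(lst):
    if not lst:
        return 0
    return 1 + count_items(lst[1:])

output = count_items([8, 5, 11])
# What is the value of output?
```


count_items([8, 5, 11])
= 1 + count_items([5, 11])
= 1 + 1 + count_items([11])
= 1 + 1 + 1 + count_items([])
= 1 + 1 + 1 + 0
= 3


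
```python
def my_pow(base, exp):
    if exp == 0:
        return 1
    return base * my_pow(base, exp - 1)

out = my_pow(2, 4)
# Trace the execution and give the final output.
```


my_pow(2, 4)
= 2 * my_pow(2, 3)
= 2 * 2 * my_pow(2, 2)
= 2 * 2 * 2 * my_pow(2, 1)
= 2 * 2 * 2 * 2 * my_pow(2, 0)
= 2 * 2 * 2 * 2 * 1
= 16


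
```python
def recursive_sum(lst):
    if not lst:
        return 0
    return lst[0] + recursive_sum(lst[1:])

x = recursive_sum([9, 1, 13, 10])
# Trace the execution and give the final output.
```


recursive_sum([9, 1, 13, 10])
= 9 + recursive_sum([1, 13, 10])
= 9 + 1 + recursive_sum([13, 10])
= 9 + 1 + 13 + recursive_sum([10])
= 9 + 1 + 13 + 10 + recursive_sum([])
= 9 + 1 + 13 + 10 + 0
= 33


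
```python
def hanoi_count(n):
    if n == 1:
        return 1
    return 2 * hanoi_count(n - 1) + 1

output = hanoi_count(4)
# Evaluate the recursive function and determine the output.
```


hanoi_count(4)
= 2 * hanoi_count(3) + 1
= 2 * (2 * hanoi_count(2) + 1) + 1
= 2 * (2 * (2 * hanoi_count(1) + 1) + 1) + 1
Now compute bottom-up:
hanoi_count(1) = 1
hanoi_count(2) = 2 * 1 + 1 = 3
hanoi_count(3) = 2 * 3 + 1 = 7
hanoi_count(4) = 2 * 7 + 1 = 15
= 15


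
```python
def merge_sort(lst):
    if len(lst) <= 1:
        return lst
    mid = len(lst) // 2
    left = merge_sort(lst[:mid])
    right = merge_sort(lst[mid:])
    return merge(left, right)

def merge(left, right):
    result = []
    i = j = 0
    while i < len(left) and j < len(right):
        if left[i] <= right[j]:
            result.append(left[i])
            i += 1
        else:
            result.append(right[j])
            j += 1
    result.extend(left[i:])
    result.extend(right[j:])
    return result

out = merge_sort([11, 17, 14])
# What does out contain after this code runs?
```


merge_sort([11, 17, 14])
Split into [11] and [17, 14]
Left sorted: [11]
Right sorted: [14, 17]
Merge [11] and [14, 17]
= [11, 14, 17]


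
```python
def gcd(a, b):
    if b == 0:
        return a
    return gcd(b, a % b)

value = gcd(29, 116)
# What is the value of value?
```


gcd(29, 116)
= gcd(116, 29 % 116) = gcd(116, 29)
= gcd(29, 116 % 29) = gcd(29, 0)
b == 0, return a = 29


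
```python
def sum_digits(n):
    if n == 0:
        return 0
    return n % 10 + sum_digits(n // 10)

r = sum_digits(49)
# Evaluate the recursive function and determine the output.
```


sum_digits(49)
= 9 + sum_digits(4)
= 9 + 4 + sum_digits(0)
= 9 + 4 + 0
= 13


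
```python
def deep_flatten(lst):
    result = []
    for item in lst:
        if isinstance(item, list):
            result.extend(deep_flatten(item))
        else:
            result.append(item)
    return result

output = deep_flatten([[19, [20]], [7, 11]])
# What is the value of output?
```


deep_flatten([[19, [20]], [7, 11]])
Processing each element:
  [19, [20]] is a list -> deep_flatten recursively -> [19, 20]
  [7, 11] is a list -> deep_flatten recursively -> [7, 11]
= [19, 20, 7, 11]


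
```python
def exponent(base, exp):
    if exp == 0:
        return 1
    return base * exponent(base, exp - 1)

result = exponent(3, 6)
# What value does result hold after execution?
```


exponent(3, 6)
= 3 * exponent(3, 5)
= 3 * 3 * exponent(3, 4)
= 3 * 3 * 3 * exponent(3, 3)
= 3 * 3 * 3 * 3 * exponent(3, 2)
= 3 * 3 * 3 * 3 * 3 * exponent(3, 1)
= 3 * 3 * 3 * 3 * 3 * 3 * exponent(3, 0)
= 3 * 3 * 3 * 3 * 3 * 3 * 1
= 729


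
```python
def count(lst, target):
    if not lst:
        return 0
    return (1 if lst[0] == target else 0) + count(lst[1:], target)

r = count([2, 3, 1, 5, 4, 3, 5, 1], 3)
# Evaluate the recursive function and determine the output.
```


count([2, 3, 1, 5, 4, 3, 5, 1], 3)
lst[0]=2 != 3: 0 + count([3, 1, 5, 4, 3, 5, 1], 3)
lst[0]=3 == 3: 1 + count([1, 5, 4, 3, 5, 1], 3)
lst[0]=1 != 3: 0 + count([5, 4, 3, 5, 1], 3)
lst[0]=5 != 3: 0 + count([4, 3, 5, 1], 3)
lst[0]=4 != 3: 0 + count([3, 5, 1], 3)
lst[0]=3 == 3: 1 + count([5, 1], 3)
lst[0]=5 != 3: 0 + count([1], 3)
lst[0]=1 != 3: 0 + count([], 3)
= 2


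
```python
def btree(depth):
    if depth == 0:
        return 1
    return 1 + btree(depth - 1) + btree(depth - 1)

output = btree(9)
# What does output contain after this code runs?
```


btree(9)
= 1 + btree(8) + btree(8)
= 1 + 2 * btree(8)
btree(k) = 2^(k+1) - 1
btree(0) = 1
btree(1) = 3
btree(2) = 7
btree(3) = 15
btree(4) = 31
btree(9) = 2^10 - 1 = 1023


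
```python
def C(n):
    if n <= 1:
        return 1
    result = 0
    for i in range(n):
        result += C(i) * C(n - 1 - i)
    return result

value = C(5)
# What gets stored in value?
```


C(5)
= sum of C(i) * C(5-1-i) for i in 0..4
First compute sub-values bottom-up:
  C(0) = 1, C(1) = 1
  C(2) = 1*1 + 1*1 = 2
  C(3) = 1*2 + 1*1 + 2*1 = 5
  C(4) = 1*5 + 1*2 + 2*1 + 5*1 = 14
Now C(5):
  C(0)*C(4) = 1*14 = 14
  C(1)*C(3) = 1*5 = 5
  C(2)*C(2) = 2*2 = 4
  C(3)*C(1) = 5*1 = 5
  C(4)*C(0) = 14*1 = 14
= 14 + 5 + 4 + 5 + 14
= 42


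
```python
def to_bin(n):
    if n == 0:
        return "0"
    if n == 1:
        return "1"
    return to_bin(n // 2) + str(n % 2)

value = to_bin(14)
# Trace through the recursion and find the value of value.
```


to_bin(14)
= to_bin(7) + "0"
= to_bin(3) + "1" + "0"
= to_bin(1) + "1" + "1" + "0"
= "1" + "1" + "1" + "0"
= "1110"


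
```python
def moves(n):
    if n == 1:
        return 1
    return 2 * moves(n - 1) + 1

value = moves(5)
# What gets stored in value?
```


moves(5)
= 2 * moves(4) + 1
= 2 * (2 * moves(3) + 1) + 1
= 2 * (2 * (2 * moves(2) + 1) + 1) + 1
= 2 * (2 * (2 * (2 * moves(1) + 1) + 1) + 1) + 1
Now compute bottom-up:
moves(1) = 1
moves(2) = 2 * 1 + 1 = 3
moves(3) = 2 * 3 + 1 = 7
moves(4) = 2 * 7 + 1 = 15
moves(5) = 2 * 15 + 1 = 31
= 31


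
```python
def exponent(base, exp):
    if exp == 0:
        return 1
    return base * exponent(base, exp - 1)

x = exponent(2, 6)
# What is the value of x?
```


exponent(2, 6)
= 2 * exponent(2, 5)
= 2 * 2 * exponent(2, 4)
= 2 * 2 * 2 * exponent(2, 3)
= 2 * 2 * 2 * 2 * exponent(2, 2)
= 2 * 2 * 2 * 2 * 2 * exponent(2, 1)
= 2 * 2 * 2 * 2 * 2 * 2 * exponent(2, 0)
= 2 * 2 * 2 * 2 * 2 * 2 * 1
= 64


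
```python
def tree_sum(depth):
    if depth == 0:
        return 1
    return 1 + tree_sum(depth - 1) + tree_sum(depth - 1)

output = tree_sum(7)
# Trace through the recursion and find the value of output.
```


tree_sum(7)
= 1 + tree_sum(6) + tree_sum(6)
= 1 + 2 * tree_sum(6)
tree_sum(k) = 2^(k+1) - 1
tree_sum(0) = 1
tree_sum(1) = 3
tree_sum(2) = 7
tree_sum(3) = 15
tree_sum(4) = 31
tree_sum(7) = 2^8 - 1 = 255


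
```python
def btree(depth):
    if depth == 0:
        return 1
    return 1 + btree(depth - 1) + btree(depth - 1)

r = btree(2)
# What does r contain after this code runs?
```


btree(2)
= 1 + btree(1) + btree(1)
= 1 + 2 * btree(1)
btree(k) = 2^(k+1) - 1
btree(0) = 1
btree(1) = 3
btree(2) = 7
btree(2) = 2^3 - 1 = 7


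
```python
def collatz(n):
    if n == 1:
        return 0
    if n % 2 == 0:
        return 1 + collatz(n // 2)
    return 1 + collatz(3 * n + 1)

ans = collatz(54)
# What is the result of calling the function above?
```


collatz(54)
54 is even -> collatz(27)
27 is odd -> 3*27+1 = 82 -> collatz(82)
82 is even -> collatz(41)
41 is odd -> 3*41+1 = 124 -> collatz(124)
124 is even -> collatz(62)
62 is even -> collatz(31)
31 is odd -> 3*31+1 = 94 -> collatz(94)
94 is even -> collatz(47)
47 is odd -> 3*47+1 = 142 -> collatz(142)
142 is even -> collatz(71)
71 is odd -> 3*71+1 = 214 -> collatz(214)
214 is even -> collatz(107)
107 is odd -> 3*107+1 = 322 -> collatz(322)
322 is even -> collatz(161)
161 is odd -> 3*161+1 = 484 -> collatz(484)
484 is even -> collatz(242)
242 is even -> collatz(121)
121 is odd -> 3*121+1 = 364 -> collatz(364)
364 is even -> collatz(182)
182 is even -> collatz(91)
91 is odd -> 3*91+1 = 274 -> collatz(274)
274 is even -> collatz(137)
137 is odd -> 3*137+1 = 412 -> collatz(412)
412 is even -> collatz(206)
206 is even -> collatz(103)
103 is odd -> 3*103+1 = 310 -> collatz(310)
310 is even -> collatz(155)
155 is odd -> 3*155+1 = 466 -> collatz(466)
466 is even -> collatz(233)
233 is odd -> 3*233+1 = 700 -> collatz(700)
700 is even -> collatz(350)
350 is even -> collatz(175)
175 is odd -> 3*175+1 = 526 -> collatz(526)
526 is even -> collatz(263)
263 is odd -> 3*263+1 = 790 -> collatz(790)
790 is even -> collatz(395)
395 is odd -> 3*395+1 = 1186 -> collatz(1186)
1186 is even -> collatz(593)
593 is odd -> 3*593+1 = 1780 -> collatz(1780)
1780 is even -> collatz(890)
890 is even -> collatz(445)
445 is odd -> 3*445+1 = 1336 -> collatz(1336)
1336 is even -> collatz(668)
668 is even -> collatz(334)
334 is even -> collatz(167)
167 is odd -> 3*167+1 = 502 -> collatz(502)
502 is even -> collatz(251)
251 is odd -> 3*251+1 = 754 -> collatz(754)
754 is even -> collatz(377)
377 is odd -> 3*377+1 = 1132 -> collatz(1132)
1132 is even -> collatz(566)
566 is even -> collatz(283)
283 is odd -> 3*283+1 = 850 -> collatz(850)
850 is even -> collatz(425)
425 is odd -> 3*425+1 = 1276 -> collatz(1276)
1276 is even -> collatz(638)
638 is even -> collatz(319)
319 is odd -> 3*319+1 = 958 -> collatz(958)
958 is even -> collatz(479)
479 is odd -> 3*479+1 = 1438 -> collatz(1438)
1438 is even -> collatz(719)
719 is odd -> 3*719+1 = 2158 -> collatz(2158)
2158 is even -> collatz(1079)
1079 is odd -> 3*1079+1 = 3238 -> collatz(3238)
3238 is even -> collatz(1619)
1619 is odd -> 3*1619+1 = 4858 -> collatz(4858)
4858 is even -> collatz(2429)
2429 is odd -> 3*2429+1 = 7288 -> collatz(7288)
7288 is even -> collatz(3644)
3644 is even -> collatz(1822)
1822 is even -> collatz(911)
911 is odd -> 3*911+1 = 2734 -> collatz(2734)
2734 is even -> collatz(1367)
1367 is odd -> 3*1367+1 = 4102 -> collatz(4102)
4102 is even -> collatz(2051)
2051 is odd -> 3*2051+1 = 6154 -> collatz(6154)
6154 is even -> collatz(3077)
3077 is odd -> 3*3077+1 = 9232 -> collatz(9232)
9232 is even -> collatz(4616)
4616 is even -> collatz(2308)
2308 is even -> collatz(1154)
1154 is even -> collatz(577)
577 is odd -> 3*577+1 = 1732 -> collatz(1732)
1732 is even -> collatz(866)
866 is even -> collatz(433)
433 is odd -> 3*433+1 = 1300 -> collatz(1300)
1300 is even -> collatz(650)
650 is even -> collatz(325)
325 is odd -> 3*325+1 = 976 -> collatz(976)
976 is even -> collatz(488)
488 is even -> collatz(244)
244 is even -> collatz(122)
122 is even -> collatz(61)
61 is odd -> 3*61+1 = 184 -> collatz(184)
184 is even -> collatz(92)
92 is even -> collatz(46)
46 is even -> collatz(23)
23 is odd -> 3*23+1 = 70 -> collatz(70)
70 is even -> collatz(35)
35 is odd -> 3*35+1 = 106 -> collatz(106)
106 is even -> collatz(53)
53 is odd -> 3*53+1 = 160 -> collatz(160)
160 is even -> collatz(80)
80 is even -> collatz(40)
40 is even -> collatz(20)
20 is even -> collatz(10)
10 is even -> collatz(5)
5 is odd -> 3*5+1 = 16 -> collatz(16)
16 is even -> collatz(8)
8 is even -> collatz(4)
4 is even -> collatz(2)
2 is even -> collatz(1)
Reached 1 after 112 steps
= 112


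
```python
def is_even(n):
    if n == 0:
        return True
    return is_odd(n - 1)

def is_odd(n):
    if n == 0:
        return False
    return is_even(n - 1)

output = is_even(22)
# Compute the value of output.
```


is_even(22)
= is_odd(21)
= is_even(20)
= is_odd(19)
= is_even(18)
= is_odd(17)
= is_even(16)
= is_odd(15)
= is_even(14)
= is_odd(13)
= is_even(12)
= is_odd(11)
= is_even(10)
= is_odd(9)
= is_even(8)
= is_odd(7)
= is_even(6)
= is_odd(5)
= is_even(4)
= is_odd(3)
= is_even(2)
= is_odd(1)
= is_even(0)
n == 0: return True
= True


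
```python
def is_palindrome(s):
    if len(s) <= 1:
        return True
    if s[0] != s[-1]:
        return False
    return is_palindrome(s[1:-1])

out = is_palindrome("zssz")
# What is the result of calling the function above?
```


is_palindrome("zssz")
"zssz": s[0]='z' == s[-1]='z' -> is_palindrome("ss")
"ss": s[0]='s' == s[-1]='s' -> is_palindrome("")
"": len <= 1 -> True
= True


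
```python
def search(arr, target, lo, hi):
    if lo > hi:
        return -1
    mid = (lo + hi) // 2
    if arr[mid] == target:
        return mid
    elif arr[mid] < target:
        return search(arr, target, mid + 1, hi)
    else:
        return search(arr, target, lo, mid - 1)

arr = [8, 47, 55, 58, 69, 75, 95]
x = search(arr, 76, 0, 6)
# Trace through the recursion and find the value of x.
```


search(arr, 76, 0, 6)
lo=0, hi=6, mid=3, arr[mid]=58
58 < 76, search right half
lo=4, hi=6, mid=5, arr[mid]=75
75 < 76, search right half
lo=6, hi=6, mid=6, arr[mid]=95
95 > 76, search left half
lo > hi, target not found, return -1
= -1


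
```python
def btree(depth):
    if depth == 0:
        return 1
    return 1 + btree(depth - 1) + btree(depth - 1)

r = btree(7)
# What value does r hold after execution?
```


btree(7)
= 1 + btree(6) + btree(6)
= 1 + 2 * btree(6)
btree(k) = 2^(k+1) - 1
btree(0) = 1
btree(1) = 3
btree(2) = 7
btree(3) = 15
btree(4) = 31
btree(7) = 2^8 - 1 = 255


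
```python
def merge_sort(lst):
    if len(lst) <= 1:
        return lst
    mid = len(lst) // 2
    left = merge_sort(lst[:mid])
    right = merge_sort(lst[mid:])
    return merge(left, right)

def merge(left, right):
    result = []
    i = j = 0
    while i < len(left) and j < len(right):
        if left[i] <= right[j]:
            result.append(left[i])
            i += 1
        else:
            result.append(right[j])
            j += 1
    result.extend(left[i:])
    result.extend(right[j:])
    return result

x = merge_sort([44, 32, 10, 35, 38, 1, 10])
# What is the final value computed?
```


merge_sort([44, 32, 10, 35, 38, 1, 10])
Split into [44, 32, 10] and [35, 38, 1, 10]
Left sorted: [10, 32, 44]
Right sorted: [1, 10, 35, 38]
Merge [10, 32, 44] and [1, 10, 35, 38]
= [1, 10, 10, 32, 35, 38, 44]


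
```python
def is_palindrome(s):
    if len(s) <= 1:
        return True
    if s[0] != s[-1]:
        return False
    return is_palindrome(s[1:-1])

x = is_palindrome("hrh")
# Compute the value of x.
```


is_palindrome("hrh")
"hrh": s[0]='h' == s[-1]='h' -> is_palindrome("r")
"r": len <= 1 -> True
= True


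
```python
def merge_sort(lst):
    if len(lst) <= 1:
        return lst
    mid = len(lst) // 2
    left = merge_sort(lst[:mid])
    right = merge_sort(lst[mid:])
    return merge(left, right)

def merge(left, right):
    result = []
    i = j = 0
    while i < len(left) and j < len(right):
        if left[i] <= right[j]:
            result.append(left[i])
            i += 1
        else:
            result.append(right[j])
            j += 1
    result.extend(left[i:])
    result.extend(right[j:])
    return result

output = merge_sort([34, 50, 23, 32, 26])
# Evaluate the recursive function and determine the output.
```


merge_sort([34, 50, 23, 32, 26])
Split into [34, 50] and [23, 32, 26]
Left sorted: [34, 50]
Right sorted: [23, 26, 32]
Merge [34, 50] and [23, 26, 32]
= [23, 26, 32, 34, 50]


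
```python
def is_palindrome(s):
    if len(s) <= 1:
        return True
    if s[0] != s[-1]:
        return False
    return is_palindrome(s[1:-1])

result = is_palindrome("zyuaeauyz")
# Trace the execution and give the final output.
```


is_palindrome("zyuaeauyz")
"zyuaeauyz": s[0]='z' == s[-1]='z' -> is_palindrome("yuaeauy")
"yuaeauy": s[0]='y' == s[-1]='y' -> is_palindrome("uaeau")
"uaeau": s[0]='u' == s[-1]='u' -> is_palindrome("aea")
"aea": s[0]='a' == s[-1]='a' -> is_palindrome("e")
"e": len <= 1 -> True
= True


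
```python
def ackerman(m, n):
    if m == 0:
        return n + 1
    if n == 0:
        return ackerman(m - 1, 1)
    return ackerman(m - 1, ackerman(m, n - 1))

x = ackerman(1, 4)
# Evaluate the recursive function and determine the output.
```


ackerman(1, 4)
= ackerman(0, ackerman(1, 3))
First compute ackerman(1, 3) = 5
= ackerman(0, 5)
= 6


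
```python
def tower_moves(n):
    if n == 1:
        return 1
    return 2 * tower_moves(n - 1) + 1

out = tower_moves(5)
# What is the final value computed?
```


tower_moves(5)
= 2 * tower_moves(4) + 1
= 2 * (2 * tower_moves(3) + 1) + 1
= 2 * (2 * (2 * tower_moves(2) + 1) + 1) + 1
= 2 * (2 * (2 * (2 * tower_moves(1) + 1) + 1) + 1) + 1
Now compute bottom-up:
tower_moves(1) = 1
tower_moves(2) = 2 * 1 + 1 = 3
tower_moves(3) = 2 * 3 + 1 = 7
tower_moves(4) = 2 * 7 + 1 = 15
tower_moves(5) = 2 * 15 + 1 = 31
= 31


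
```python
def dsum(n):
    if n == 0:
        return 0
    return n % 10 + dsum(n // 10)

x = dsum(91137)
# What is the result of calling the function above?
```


dsum(91137)
= 7 + dsum(9113)
= 7 + 3 + dsum(911)
= 7 + 3 + 1 + dsum(91)
= 7 + 3 + 1 + 1 + dsum(9)
= 7 + 3 + 1 + 1 + 9 + dsum(0)
= 7 + 3 + 1 + 1 + 9 + 0
= 21


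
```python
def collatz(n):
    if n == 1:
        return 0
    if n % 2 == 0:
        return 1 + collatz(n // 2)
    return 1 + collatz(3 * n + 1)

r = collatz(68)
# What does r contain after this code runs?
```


collatz(68)
68 is even -> collatz(34)
34 is even -> collatz(17)
17 is odd -> 3*17+1 = 52 -> collatz(52)
52 is even -> collatz(26)
26 is even -> collatz(13)
13 is odd -> 3*13+1 = 40 -> collatz(40)
40 is even -> collatz(20)
20 is even -> collatz(10)
10 is even -> collatz(5)
5 is odd -> 3*5+1 = 16 -> collatz(16)
16 is even -> collatz(8)
8 is even -> collatz(4)
4 is even -> collatz(2)
2 is even -> collatz(1)
Reached 1 after 14 steps
= 14


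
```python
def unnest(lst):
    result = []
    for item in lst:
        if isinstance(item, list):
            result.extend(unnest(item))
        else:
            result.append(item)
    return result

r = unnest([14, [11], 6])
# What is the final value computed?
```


unnest([14, [11], 6])
Processing each element:
  14 is not a list -> append 14
  [11] is a list -> unnest recursively -> [11]
  6 is not a list -> append 6
= [14, 11, 6]


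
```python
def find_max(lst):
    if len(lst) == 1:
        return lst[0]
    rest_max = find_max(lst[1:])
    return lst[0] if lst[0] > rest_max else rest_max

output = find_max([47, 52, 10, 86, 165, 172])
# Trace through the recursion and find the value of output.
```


find_max([47, 52, 10, 86, 165, 172])
= compare 47 with find_max([52, 10, 86, 165, 172])
= compare 52 with find_max([10, 86, 165, 172])
= compare 10 with find_max([86, 165, 172])
= compare 86 with find_max([165, 172])
= compare 165 with find_max([172])
Base: find_max([172]) = 172
compare 165 with 172: max = 172
compare 86 with 172: max = 172
compare 10 with 172: max = 172
compare 52 with 172: max = 172
compare 47 with 172: max = 172
= 172


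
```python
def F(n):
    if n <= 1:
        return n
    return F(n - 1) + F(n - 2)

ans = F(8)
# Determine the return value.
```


F(8)
= F(7) + F(6)
= (F(6) + F(5)) + F(6)
Computing bottom-up: F(0)=0, F(1)=1, F(2)=1, F(3)=2, F(4)=3, F(5)=5, F(6)=8, F(7)=13, F(8)=21
= 21


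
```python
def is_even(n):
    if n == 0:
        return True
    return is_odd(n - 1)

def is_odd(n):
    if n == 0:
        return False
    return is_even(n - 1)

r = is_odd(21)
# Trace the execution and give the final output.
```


is_odd(21)
= is_even(20)
= is_odd(19)
= is_even(18)
= is_odd(17)
= is_even(16)
= is_odd(15)
= is_even(14)
= is_odd(13)
= is_even(12)
= is_odd(11)
= is_even(10)
= is_odd(9)
= is_even(8)
= is_odd(7)
= is_even(6)
= is_odd(5)
= is_even(4)
= is_odd(3)
= is_even(2)
= is_odd(1)
= is_even(0)
n == 0: return True
= True


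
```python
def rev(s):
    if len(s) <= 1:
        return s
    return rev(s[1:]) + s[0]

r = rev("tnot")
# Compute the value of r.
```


rev("tnot")
= rev("not") + "t"
= rev("ot") + "n" + "t"
= rev("t") + "o" + "n" + "t"
= "t" + "o" + "n" + "t"
= "tont"


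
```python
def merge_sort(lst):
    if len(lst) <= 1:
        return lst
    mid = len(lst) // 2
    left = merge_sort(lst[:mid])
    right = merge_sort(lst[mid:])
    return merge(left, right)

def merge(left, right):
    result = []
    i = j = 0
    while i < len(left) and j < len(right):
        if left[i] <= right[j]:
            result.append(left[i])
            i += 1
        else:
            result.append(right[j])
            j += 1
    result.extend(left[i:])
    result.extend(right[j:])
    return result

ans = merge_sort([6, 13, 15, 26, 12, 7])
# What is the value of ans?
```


merge_sort([6, 13, 15, 26, 12, 7])
Split into [6, 13, 15] and [26, 12, 7]
Left sorted: [6, 13, 15]
Right sorted: [7, 12, 26]
Merge [6, 13, 15] and [7, 12, 26]
= [6, 7, 12, 13, 15, 26]


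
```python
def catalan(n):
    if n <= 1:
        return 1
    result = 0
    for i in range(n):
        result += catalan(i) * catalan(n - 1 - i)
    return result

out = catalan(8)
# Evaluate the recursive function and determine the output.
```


catalan(8)
= sum of catalan(i) * catalan(8-1-i) for i in 0..7
First compute sub-values bottom-up:
  catalan(0) = 1, catalan(1) = 1
  catalan(2) = 1*1 + 1*1 = 2
  catalan(3) = 1*2 + 1*1 + 2*1 = 5
  catalan(4) = 1*5 + 1*2 + 2*1 + 5*1 = 14
  catalan(5) = 1*14 + 1*5 + 2*2 + 5*1 + 14*1 = 42
  catalan(6) = 1*42 + 1*14 + 2*5 + 5*2 + 14*1 + 42*1 = 132
  catalan(7) = 1*132 + 1*42 + 2*14 + 5*5 + 14*2 + 42*1 + 132*1 = 429
Now catalan(8):
  catalan(0)*catalan(7) = 1*429 = 429
  catalan(1)*catalan(6) = 1*132 = 132
  catalan(2)*catalan(5) = 2*42 = 84
  catalan(3)*catalan(4) = 5*14 = 70
  catalan(4)*catalan(3) = 14*5 = 70
  catalan(5)*catalan(2) = 42*2 = 84
  catalan(6)*catalan(1) = 132*1 = 132
  catalan(7)*catalan(0) = 429*1 = 429
= 429 + 132 + 84 + 70 + 70 + 84 + 132 + 429
= 1430


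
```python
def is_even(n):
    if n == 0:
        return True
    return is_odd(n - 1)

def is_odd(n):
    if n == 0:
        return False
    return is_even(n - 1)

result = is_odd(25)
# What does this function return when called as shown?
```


is_odd(25)
= is_even(24)
= is_odd(23)
= is_even(22)
= is_odd(21)
= is_even(20)
= is_odd(19)
= is_even(18)
= is_odd(17)
= is_even(16)
= is_odd(15)
= is_even(14)
= is_odd(13)
= is_even(12)
= is_odd(11)
= is_even(10)
= is_odd(9)
= is_even(8)
= is_odd(7)
= is_even(6)
= is_odd(5)
= is_even(4)
= is_odd(3)
= is_even(2)
= is_odd(1)
= is_even(0)
n == 0: return True
= True


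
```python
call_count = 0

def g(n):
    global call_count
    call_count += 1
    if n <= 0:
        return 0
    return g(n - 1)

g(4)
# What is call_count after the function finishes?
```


g(4) calls g(3) calls ... calls g(0)
Total calls: 4 + 1 (for base case) = 5


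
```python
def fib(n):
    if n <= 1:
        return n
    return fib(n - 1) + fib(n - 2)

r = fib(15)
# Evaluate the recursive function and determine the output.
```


fib(15)
= fib(14) + fib(13)
= (fib(13) + fib(12)) + fib(13)
Computing bottom-up: fib(0)=0, fib(1)=1, fib(2)=1, fib(3)=2, fib(4)=3, fib(5)=5, fib(6)=8, fib(7)=13, fib(8)=21, fib(9)=34, fib(10)=55, fib(11)=89, fib(12)=144, fib(13)=233, fib(14)=377, fib(15)=610
= 610


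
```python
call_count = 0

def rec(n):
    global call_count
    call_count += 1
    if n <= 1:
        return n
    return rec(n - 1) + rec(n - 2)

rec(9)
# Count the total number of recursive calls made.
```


rec(9) calls rec(8) and rec(7); each non-base call branches into two more.
Let C(k) = total number of calls made by rec(k), including the call to rec(k) itself.
Base cases: C(0) = 1, C(1) = 1
Recurrence: C(k) = 1 + C(k-1) + C(k-2)
  C(2) = 1 + C(1) + C(0) = 1 + 1 + 1 = 3
  C(3) = 1 + C(2) + C(1) = 1 + 3 + 1 = 5
  C(4) = 1 + C(3) + C(2) = 1 + 5 + 3 = 9
  C(5) = 1 + C(4) + C(3) = 1 + 9 + 5 = 15
  C(6) = 1 + C(5) + C(4) = 1 + 15 + 9 = 25
  C(7) = 1 + C(6) + C(5) = 1 + 25 + 15 = 41
  C(8) = 1 + C(7) + C(6) = 1 + 41 + 25 = 67
  C(9) = 1 + C(8) + C(7) = 1 + 67 + 41 = 109
Total calls = C(9) = 109


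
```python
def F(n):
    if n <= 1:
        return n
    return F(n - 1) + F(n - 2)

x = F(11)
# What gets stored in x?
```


F(11)
= F(10) + F(9)
= (F(9) + F(8)) + F(9)
Computing bottom-up: F(0)=0, F(1)=1, F(2)=1, F(3)=2, F(4)=3, F(5)=5, F(6)=8, F(7)=13, F(8)=21, F(9)=34, F(10)=55, F(11)=89
= 89


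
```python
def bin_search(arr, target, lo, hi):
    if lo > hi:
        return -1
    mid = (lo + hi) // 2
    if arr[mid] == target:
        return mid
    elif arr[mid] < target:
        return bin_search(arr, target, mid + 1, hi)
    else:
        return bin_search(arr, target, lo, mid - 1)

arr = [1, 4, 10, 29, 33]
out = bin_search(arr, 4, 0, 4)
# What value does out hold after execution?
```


bin_search(arr, 4, 0, 4)
lo=0, hi=4, mid=2, arr[mid]=10
10 > 4, search left half
lo=0, hi=1, mid=0, arr[mid]=1
1 < 4, search right half
lo=1, hi=1, mid=1, arr[mid]=4
arr[1] == 4, found at index 1
= 1


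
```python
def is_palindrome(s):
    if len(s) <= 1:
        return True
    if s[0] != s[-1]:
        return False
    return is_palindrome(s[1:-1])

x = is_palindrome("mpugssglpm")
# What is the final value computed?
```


is_palindrome("mpugssglpm")
"mpugssglpm": s[0]='m' == s[-1]='m' -> is_palindrome("pugssglp")
"pugssglp": s[0]='p' == s[-1]='p' -> is_palindrome("ugssgl")
"ugssgl": s[0]='u' != s[-1]='l' -> False
= False


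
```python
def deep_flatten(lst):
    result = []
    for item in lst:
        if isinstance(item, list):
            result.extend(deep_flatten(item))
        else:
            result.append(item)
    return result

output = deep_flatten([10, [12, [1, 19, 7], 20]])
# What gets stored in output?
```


deep_flatten([10, [12, [1, 19, 7], 20]])
Processing each element:
  10 is not a list -> append 10
  [12, [1, 19, 7], 20] is a list -> deep_flatten recursively -> [12, 1, 19, 7, 20]
= [10, 12, 1, 19, 7, 20]


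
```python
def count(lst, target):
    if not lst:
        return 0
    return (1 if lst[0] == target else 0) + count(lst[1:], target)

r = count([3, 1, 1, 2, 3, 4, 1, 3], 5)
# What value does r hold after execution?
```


count([3, 1, 1, 2, 3, 4, 1, 3], 5)
lst[0]=3 != 5: 0 + count([1, 1, 2, 3, 4, 1, 3], 5)
lst[0]=1 != 5: 0 + count([1, 2, 3, 4, 1, 3], 5)
lst[0]=1 != 5: 0 + count([2, 3, 4, 1, 3], 5)
lst[0]=2 != 5: 0 + count([3, 4, 1, 3], 5)
lst[0]=3 != 5: 0 + count([4, 1, 3], 5)
lst[0]=4 != 5: 0 + count([1, 3], 5)
lst[0]=1 != 5: 0 + count([3], 5)
lst[0]=3 != 5: 0 + count([], 5)
= 0


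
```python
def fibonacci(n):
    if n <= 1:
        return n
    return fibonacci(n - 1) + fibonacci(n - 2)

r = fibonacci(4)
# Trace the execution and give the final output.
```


fibonacci(4)
= fibonacci(3) + fibonacci(2)
= (fibonacci(2) + fibonacci(1)) + fibonacci(2)
Computing bottom-up: fibonacci(0)=0, fibonacci(1)=1, fibonacci(2)=1, fibonacci(3)=2, fibonacci(4)=3
= 3


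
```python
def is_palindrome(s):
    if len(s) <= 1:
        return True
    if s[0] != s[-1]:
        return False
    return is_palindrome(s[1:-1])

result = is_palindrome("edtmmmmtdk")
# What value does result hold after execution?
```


is_palindrome("edtmmmmtdk")
"edtmmmmtdk": s[0]='e' != s[-1]='k' -> False
= False


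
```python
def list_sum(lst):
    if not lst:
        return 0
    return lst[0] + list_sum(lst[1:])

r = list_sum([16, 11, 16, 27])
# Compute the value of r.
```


list_sum([16, 11, 16, 27])
= 16 + list_sum([11, 16, 27])
= 16 + 11 + list_sum([16, 27])
= 16 + 11 + 16 + list_sum([27])
= 16 + 11 + 16 + 27 + list_sum([])
= 16 + 11 + 16 + 27 + 0
= 70
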